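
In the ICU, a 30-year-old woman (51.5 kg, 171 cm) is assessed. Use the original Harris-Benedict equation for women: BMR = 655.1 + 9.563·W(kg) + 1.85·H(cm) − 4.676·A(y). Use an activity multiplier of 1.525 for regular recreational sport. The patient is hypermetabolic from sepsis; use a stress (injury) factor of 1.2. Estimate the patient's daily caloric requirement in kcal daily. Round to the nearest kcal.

2422 kcal daily

Harris-Benedict: BMR = 655.1 + 9.563(51.5) + 1.85(171) − 4.676(30) = 1323.6645 kcal/day.
TEE = BMR × activity factor = 1323.6645 × 1.525 = 2018.5884 kcal/day.
Apply stress factor: 2018.5884 × 1.2 = 2422.306 kcal/day.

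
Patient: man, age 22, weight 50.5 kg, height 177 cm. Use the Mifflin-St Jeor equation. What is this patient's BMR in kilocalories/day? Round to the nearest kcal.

1506 kilocalories/day

Mifflin-St Jeor (male): BMR = 10(50.5) + 6.25(177) − 5(22) + 5 = 505 + 1106.25 − 110 + 5 = 1506.25 kcal/day.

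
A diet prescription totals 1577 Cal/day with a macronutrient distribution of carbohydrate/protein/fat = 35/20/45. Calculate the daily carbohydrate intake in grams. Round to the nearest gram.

Carbohydrate energy = 35% × 1577 = 551.95 kcal.
At 4 kcal/g: 551.95 ÷ 4 = 137.9875 g.

138 g/day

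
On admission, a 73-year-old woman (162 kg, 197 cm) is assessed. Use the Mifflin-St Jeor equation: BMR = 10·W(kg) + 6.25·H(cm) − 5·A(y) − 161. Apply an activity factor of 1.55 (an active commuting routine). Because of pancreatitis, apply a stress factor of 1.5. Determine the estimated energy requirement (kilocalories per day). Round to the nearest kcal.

5406 kilocalories per day

Mifflin-St Jeor (female): BMR = 10(162) + 6.25(197) − 5(73) − 161 = 1620 + 1231.25 − 365 − 161 = 2325.25 kcal/day.
TEE = BMR × activity factor = 2325.25 × 1.55 = 3604.1375 kcal/day.
Apply stress factor: 3604.1375 × 1.5 = 5406.2063 kcal/day.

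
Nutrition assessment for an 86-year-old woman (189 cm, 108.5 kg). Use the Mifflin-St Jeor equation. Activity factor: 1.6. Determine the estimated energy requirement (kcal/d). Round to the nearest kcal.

Mifflin-St Jeor (female): BMR = 10(108.5) + 6.25(189) − 5(86) − 161 = 1085 + 1181.25 − 430 − 161 = 1675.25 kcal/day.
TEE = BMR × activity factor = 1675.25 × 1.6 = 2680.4 kcal/day.

2680 kcal/d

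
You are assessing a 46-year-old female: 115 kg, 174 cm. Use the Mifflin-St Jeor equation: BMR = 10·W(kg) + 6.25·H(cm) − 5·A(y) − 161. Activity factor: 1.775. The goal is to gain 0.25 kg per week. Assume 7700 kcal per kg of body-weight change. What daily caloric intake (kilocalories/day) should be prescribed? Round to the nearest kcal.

3553 kilocalories/day

Mifflin-St Jeor (female): BMR = 10(115) + 6.25(174) − 5(46) − 161 = 1150 + 1087.5 − 230 − 161 = 1846.5 kcal/day.
TEE = 1846.5 × 1.775 = 3277.5375 kcal/day.
Required daily surplus = 0.25 × 7700 ÷ 7 = 275 kcal/day.
Target intake = 3277.5375 + 275 = 3552.5375 kcal/day.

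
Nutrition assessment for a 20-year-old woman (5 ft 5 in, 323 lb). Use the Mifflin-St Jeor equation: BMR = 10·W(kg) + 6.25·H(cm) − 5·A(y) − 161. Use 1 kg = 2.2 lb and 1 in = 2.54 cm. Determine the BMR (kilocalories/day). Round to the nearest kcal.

Convert to metric: weight = 323 ÷ 2.2 = 146.8182 kg; height = (5×12 + 5) × 2.54 = 65 × 2.54 = 165.1 cm.
Mifflin-St Jeor (female): BMR = 10(146.8182) + 6.25(165.1) − 5(20) − 161 = 1468.1818 + 1031.875 − 100 − 161 = 2239.0568 kcal/day.

2239 kilocalories/day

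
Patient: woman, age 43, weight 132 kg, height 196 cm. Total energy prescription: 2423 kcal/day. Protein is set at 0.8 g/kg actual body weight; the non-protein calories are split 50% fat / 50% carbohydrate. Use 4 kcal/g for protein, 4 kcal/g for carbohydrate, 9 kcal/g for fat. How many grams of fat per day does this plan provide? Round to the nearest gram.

111 g/day

Protein = 0.8 × 132 = 105.6 g → 105.6 × 4 = 422.4 kcal.
Non-protein calories = 2423 − 422.4 = 2000.6 kcal.
Fat: 50% × 2000.6 = 1000.3 kcal; carbohydrate: 1000.3 kcal.
Fat: 1000.3 kcal ÷ 9 kcal/g = 111.1444 g.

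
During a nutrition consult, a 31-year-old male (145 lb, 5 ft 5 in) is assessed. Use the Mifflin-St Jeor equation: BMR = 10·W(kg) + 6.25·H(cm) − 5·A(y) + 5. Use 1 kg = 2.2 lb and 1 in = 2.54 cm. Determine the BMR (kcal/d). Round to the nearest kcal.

1541 kcal/d

Convert to metric: weight = 145 ÷ 2.2 = 65.9091 kg; height = (5×12 + 5) × 2.54 = 65 × 2.54 = 165.1 cm.
Mifflin-St Jeor (male): BMR = 10(65.9091) + 6.25(165.1) − 5(31) + 5 = 659.0909 + 1031.875 − 155 + 5 = 1540.9659 kcal/day.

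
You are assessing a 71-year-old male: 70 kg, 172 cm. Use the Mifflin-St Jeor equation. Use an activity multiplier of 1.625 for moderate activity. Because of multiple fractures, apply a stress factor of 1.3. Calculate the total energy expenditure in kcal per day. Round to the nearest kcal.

3010 kcal per day

Mifflin-St Jeor (male): BMR = 10(70) + 6.25(172) − 5(71) + 5 = 700 + 1075 − 355 + 5 = 1425 kcal/day.
TEE = BMR × activity factor = 1425 × 1.625 = 2315.625 kcal/day.
Apply stress factor: 2315.625 × 1.3 = 3010.3125 kcal/day.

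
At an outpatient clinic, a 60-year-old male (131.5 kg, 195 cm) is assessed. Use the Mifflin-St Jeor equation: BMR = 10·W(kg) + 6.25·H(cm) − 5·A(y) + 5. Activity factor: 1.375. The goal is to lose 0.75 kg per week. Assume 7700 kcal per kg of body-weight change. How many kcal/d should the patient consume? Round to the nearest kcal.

2253 kcal/d

Mifflin-St Jeor (male): BMR = 10(131.5) + 6.25(195) − 5(60) + 5 = 1315 + 1218.75 − 300 + 5 = 2238.75 kcal/day.
TEE = 2238.75 × 1.375 = 3078.2813 kcal/day.
Required daily deficit = 0.75 × 7700 ÷ 7 = 825 kcal/day.
Target intake = 3078.2813 − 825 = 2253.2813 kcal/day.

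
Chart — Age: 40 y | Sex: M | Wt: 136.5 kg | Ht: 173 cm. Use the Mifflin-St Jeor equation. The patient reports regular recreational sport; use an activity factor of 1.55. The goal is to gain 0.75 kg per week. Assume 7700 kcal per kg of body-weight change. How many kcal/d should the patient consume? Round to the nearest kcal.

Mifflin-St Jeor (male): BMR = 10(136.5) + 6.25(173) − 5(40) + 5 = 1365 + 1081.25 − 200 + 5 = 2251.25 kcal/day.
TEE = 2251.25 × 1.55 = 3489.4375 kcal/day.
Required daily surplus = 0.75 × 7700 ÷ 7 = 825 kcal/day.
Target intake = 3489.4375 + 825 = 4314.4375 kcal/day.

4314 kcal/d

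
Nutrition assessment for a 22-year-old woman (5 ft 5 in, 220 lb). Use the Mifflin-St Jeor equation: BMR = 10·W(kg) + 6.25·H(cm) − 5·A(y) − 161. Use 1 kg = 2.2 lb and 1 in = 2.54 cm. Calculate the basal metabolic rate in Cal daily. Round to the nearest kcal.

Convert to metric: weight = 220 ÷ 2.2 = 100 kg; height = (5×12 + 5) × 2.54 = 65 × 2.54 = 165.1 cm.
Mifflin-St Jeor (female): BMR = 10(100) + 6.25(165.1) − 5(22) − 161 = 1000 + 1031.875 − 110 − 161 = 1760.875 kcal/day.

1761 Cal daily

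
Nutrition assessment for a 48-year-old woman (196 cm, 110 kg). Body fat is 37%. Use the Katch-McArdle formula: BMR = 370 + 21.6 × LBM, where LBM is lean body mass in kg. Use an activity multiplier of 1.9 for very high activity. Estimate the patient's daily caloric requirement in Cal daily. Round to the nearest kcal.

3547 Cal daily

LBM = 110 × (1 − 0.37) = 69.3 kg. Katch-McArdle: BMR = 370 + 21.6 × 69.3 = 1866.88 kcal/day.
TEE = BMR × activity factor = 1866.88 × 1.9 = 3547.072 kcal/day.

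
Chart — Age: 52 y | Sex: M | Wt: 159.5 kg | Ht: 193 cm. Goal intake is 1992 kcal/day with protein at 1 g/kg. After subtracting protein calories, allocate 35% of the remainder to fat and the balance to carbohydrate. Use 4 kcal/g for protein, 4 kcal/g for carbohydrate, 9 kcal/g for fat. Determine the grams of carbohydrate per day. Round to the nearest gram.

Protein = 1 × 159.5 = 159.5 g → 159.5 × 4 = 638 kcal.
Non-protein calories = 1992 − 638 = 1354 kcal.
Fat: 35% × 1354 = 473.9 kcal; carbohydrate: 880.1 kcal.
Carbohydrate: 880.1 kcal ÷ 4 kcal/g = 220.025 g.

220 g/day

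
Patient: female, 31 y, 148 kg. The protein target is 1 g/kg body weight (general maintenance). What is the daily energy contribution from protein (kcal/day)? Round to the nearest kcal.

Protein = 1 g/kg × 148 kg = 148 g/day.
Protein energy = 148 g × 4 kcal/g = 592 kcal/day.

592 kcal/day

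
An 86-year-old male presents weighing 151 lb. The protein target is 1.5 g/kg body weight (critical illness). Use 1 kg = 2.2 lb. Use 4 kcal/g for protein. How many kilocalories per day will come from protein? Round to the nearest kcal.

Weight in kg = 151 ÷ 2.2 = 68.6364 kg.
Protein = 1.5 g/kg × 68.6364 kg = 102.9545 g/day.
Protein energy = 102.9545 g × 4 kcal/g = 411.8182 kcal/day.

412 kcal/day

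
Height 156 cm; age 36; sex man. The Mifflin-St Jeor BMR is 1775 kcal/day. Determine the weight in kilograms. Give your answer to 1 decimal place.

1775 = 10·W + 6.25(156) − 5(36) + 5
10·W = 1775 − 800 = 975, so W = 97.5 kg.

97.5 kg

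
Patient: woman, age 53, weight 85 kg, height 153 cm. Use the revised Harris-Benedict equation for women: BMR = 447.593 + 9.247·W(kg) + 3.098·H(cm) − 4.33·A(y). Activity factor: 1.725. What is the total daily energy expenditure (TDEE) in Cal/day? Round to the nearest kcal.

Harris-Benedict: BMR = 447.593 + 9.247(85) + 3.098(153) − 4.33(53) = 1478.092 kcal/day.
TEE = BMR × activity factor = 1478.092 × 1.725 = 2549.7087 kcal/day.

2550 Cal/day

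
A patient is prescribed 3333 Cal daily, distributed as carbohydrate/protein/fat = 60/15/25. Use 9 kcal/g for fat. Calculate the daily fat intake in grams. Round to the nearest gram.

93 g/day

Fat energy = 25% × 3333 = 833.25 kcal.
At 9 kcal/g: 833.25 ÷ 9 = 92.5833 g.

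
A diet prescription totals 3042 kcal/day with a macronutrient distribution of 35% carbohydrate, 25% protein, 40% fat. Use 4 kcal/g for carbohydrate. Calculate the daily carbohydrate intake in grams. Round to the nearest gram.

266 g/day

Carbohydrate energy = 35% × 3042 = 1064.7 kcal.
At 4 kcal/g: 1064.7 ÷ 4 = 266.175 g.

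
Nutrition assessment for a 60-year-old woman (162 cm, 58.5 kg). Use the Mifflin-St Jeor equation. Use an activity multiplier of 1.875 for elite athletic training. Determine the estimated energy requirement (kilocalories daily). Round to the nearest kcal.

Mifflin-St Jeor (female): BMR = 10(58.5) + 6.25(162) − 5(60) − 161 = 585 + 1012.5 − 300 − 161 = 1136.5 kcal/day.
TEE = BMR × activity factor = 1136.5 × 1.875 = 2130.9375 kcal/day.

2131 kilocalories daily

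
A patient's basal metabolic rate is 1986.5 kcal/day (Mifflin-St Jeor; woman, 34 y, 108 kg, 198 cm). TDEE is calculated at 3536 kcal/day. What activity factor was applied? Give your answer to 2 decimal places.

1.78

Activity factor = TEE ÷ BMR = 3536 ÷ 1986.5 = 1.78.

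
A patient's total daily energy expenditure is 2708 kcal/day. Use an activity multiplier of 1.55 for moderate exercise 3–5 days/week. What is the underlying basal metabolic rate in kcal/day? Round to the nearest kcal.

BMR = TEE ÷ activity factor = 2708 ÷ 1.55 = 1747.0968 kcal/day.

1747 kcal/day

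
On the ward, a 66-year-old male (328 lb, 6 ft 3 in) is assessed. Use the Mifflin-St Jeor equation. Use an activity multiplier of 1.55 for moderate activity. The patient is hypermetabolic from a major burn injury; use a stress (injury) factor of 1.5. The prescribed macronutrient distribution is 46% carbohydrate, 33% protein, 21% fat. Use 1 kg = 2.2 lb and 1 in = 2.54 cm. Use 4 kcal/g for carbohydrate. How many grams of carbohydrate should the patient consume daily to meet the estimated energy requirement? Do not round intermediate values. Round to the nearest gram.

Convert to metric: weight = 328 ÷ 2.2 = 149.0909 kg; height = (6×12 + 3) × 2.54 = 75 × 2.54 = 190.5 cm.
Mifflin-St Jeor (male): BMR = 10(149.0909) + 6.25(190.5) − 5(66) + 5 = 1490.9091 + 1190.625 − 330 + 5 = 2356.5341 kcal/day.
TEE = 2356.5341 × 1.55 = 3652.6278 kcal/day.
With stress factor 1.5: 3652.6278 × 1.5 = 5478.9418 kcal/day.
Carbohydrate energy = 46% × 5478.9418 = 2520.3132 kcal.
Carbohydrate = 2520.3132 ÷ 4 kcal/g = 630.0783 g.

630 g/day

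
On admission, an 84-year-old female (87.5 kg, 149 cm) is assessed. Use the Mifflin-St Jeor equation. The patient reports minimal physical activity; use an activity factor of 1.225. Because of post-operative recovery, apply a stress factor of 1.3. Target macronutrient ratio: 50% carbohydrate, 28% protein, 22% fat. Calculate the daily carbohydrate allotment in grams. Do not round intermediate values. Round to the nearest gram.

Mifflin-St Jeor (female): BMR = 10(87.5) + 6.25(149) − 5(84) − 161 = 875 + 931.25 − 420 − 161 = 1225.25 kcal/day.
TEE = 1225.25 × 1.225 = 1500.9313 kcal/day.
With stress factor 1.3: 1500.9313 × 1.3 = 1951.2106 kcal/day.
Carbohydrate energy = 50% × 1951.2106 = 975.6053 kcal.
Carbohydrate = 975.6053 ÷ 4 kcal/g = 243.9013 g.

244 g/day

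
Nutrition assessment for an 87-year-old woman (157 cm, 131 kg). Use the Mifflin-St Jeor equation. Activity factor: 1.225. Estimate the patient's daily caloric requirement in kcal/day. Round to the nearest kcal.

Mifflin-St Jeor (female): BMR = 10(131) + 6.25(157) − 5(87) − 161 = 1310 + 981.25 − 435 − 161 = 1695.25 kcal/day.
TEE = BMR × activity factor = 1695.25 × 1.225 = 2076.6813 kcal/day.

2077 kcal/day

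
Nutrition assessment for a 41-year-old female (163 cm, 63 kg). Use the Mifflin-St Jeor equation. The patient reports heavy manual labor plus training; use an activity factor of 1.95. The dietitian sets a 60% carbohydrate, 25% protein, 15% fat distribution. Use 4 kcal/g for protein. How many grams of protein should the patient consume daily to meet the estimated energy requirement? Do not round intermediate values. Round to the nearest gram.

Mifflin-St Jeor (female): BMR = 10(63) + 6.25(163) − 5(41) − 161 = 630 + 1018.75 − 205 − 161 = 1282.75 kcal/day.
TEE = 1282.75 × 1.95 = 2501.3625 kcal/day.
Protein energy = 25% × 2501.3625 = 625.3406 kcal.
Protein = 625.3406 ÷ 4 kcal/g = 156.3352 g.

156 g/day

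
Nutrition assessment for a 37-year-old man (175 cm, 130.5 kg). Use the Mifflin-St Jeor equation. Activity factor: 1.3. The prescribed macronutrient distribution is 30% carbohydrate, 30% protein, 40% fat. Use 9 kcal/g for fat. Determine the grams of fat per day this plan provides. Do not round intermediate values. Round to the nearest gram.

128 g/day

Mifflin-St Jeor (male): BMR = 10(130.5) + 6.25(175) − 5(37) + 5 = 1305 + 1093.75 − 185 + 5 = 2218.75 kcal/day.
TEE = 2218.75 × 1.3 = 2884.375 kcal/day.
Fat energy = 40% × 2884.375 = 1153.75 kcal.
Fat = 1153.75 ÷ 9 kcal/g = 128.1944 g.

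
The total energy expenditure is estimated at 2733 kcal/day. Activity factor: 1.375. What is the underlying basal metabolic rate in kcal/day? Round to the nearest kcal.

1988 kcal/day

BMR = TEE ÷ activity factor = 2733 ÷ 1.375 = 1987.6364 kcal/day.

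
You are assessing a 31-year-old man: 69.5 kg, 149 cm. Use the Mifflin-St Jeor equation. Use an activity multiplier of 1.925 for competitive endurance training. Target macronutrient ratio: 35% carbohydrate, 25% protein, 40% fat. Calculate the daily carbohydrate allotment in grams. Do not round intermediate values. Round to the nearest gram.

249 g/day

Mifflin-St Jeor (male): BMR = 10(69.5) + 6.25(149) − 5(31) + 5 = 695 + 931.25 − 155 + 5 = 1476.25 kcal/day.
TEE = 1476.25 × 1.925 = 2841.7813 kcal/day.
Carbohydrate energy = 35% × 2841.7813 = 994.6234 kcal.
Carbohydrate = 994.6234 ÷ 4 kcal/g = 248.6559 g.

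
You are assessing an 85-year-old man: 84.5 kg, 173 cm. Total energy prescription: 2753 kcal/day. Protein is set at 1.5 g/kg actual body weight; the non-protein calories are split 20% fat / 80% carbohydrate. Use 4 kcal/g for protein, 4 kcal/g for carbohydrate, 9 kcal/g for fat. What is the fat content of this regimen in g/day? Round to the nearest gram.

Protein = 1.5 × 84.5 = 126.75 g → 126.75 × 4 = 507 kcal.
Non-protein calories = 2753 − 507 = 2246 kcal.
Fat: 20% × 2246 = 449.2 kcal; carbohydrate: 1796.8 kcal.
Fat: 449.2 kcal ÷ 9 kcal/g = 49.9111 g.

50 g/day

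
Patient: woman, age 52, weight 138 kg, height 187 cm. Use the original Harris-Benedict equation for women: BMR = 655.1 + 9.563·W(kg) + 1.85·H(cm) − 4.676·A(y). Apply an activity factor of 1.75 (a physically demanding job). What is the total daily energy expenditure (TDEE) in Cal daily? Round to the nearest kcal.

3636 Cal daily

Harris-Benedict: BMR = 655.1 + 9.563(138) + 1.85(187) − 4.676(52) = 2077.592 kcal/day.
TEE = BMR × activity factor = 2077.592 × 1.75 = 3635.786 kcal/day.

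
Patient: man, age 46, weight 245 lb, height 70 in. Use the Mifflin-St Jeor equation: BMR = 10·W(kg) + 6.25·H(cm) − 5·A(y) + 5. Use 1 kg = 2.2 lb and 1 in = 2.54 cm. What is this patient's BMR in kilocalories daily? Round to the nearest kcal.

2000 kilocalories daily

Convert to metric: weight = 245 ÷ 2.2 = 111.3636 kg; height = 70 × 2.54 = 177.8 cm.
Mifflin-St Jeor (male): BMR = 10(111.3636) + 6.25(177.8) − 5(46) + 5 = 1113.6364 + 1111.25 − 230 + 5 = 1999.8864 kcal/day.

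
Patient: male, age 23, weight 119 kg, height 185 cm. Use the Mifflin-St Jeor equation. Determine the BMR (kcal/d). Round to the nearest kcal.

2236 kcal/d

Mifflin-St Jeor (male): BMR = 10(119) + 6.25(185) − 5(23) + 5 = 1190 + 1156.25 − 115 + 5 = 2236.25 kcal/day.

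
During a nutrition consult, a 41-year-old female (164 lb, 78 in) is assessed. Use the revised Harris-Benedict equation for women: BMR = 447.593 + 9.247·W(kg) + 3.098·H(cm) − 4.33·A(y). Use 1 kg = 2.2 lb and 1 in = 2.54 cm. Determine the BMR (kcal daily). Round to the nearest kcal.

Convert to metric: weight = 164 ÷ 2.2 = 74.5455 kg; height = 78 × 2.54 = 198.12 cm.
Harris-Benedict: BMR = 447.593 + 9.247(74.5455) + 3.098(198.12) − 4.33(41) = 1573.1606 kcal/day.

1573 kcal daily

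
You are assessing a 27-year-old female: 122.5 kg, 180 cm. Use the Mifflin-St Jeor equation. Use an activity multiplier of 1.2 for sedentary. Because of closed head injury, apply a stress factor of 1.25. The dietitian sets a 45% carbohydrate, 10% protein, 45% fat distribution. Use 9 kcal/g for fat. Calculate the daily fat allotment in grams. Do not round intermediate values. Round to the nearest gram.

154 g/day

Mifflin-St Jeor (female): BMR = 10(122.5) + 6.25(180) − 5(27) − 161 = 1225 + 1125 − 135 − 161 = 2054 kcal/day.
TEE = 2054 × 1.2 = 2464.8 kcal/day.
With stress factor 1.25: 2464.8 × 1.25 = 3081 kcal/day.
Fat energy = 45% × 3081 = 1386.45 kcal.
Fat = 1386.45 ÷ 9 kcal/g = 154.05 g.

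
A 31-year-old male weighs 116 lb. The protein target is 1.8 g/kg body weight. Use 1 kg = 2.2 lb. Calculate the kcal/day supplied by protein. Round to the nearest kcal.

380 kcal/day

Weight in kg = 116 ÷ 2.2 = 52.7273 kg.
Protein = 1.8 g/kg × 52.7273 kg = 94.9091 g/day.
Protein energy = 94.9091 g × 4 kcal/g = 379.6364 kcal/day.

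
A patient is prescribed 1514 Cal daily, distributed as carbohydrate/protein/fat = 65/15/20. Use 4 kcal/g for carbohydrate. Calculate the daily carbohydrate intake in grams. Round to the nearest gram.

Carbohydrate energy = 65% × 1514 = 984.1 kcal.
At 4 kcal/g: 984.1 ÷ 4 = 246.025 g.

246 g/day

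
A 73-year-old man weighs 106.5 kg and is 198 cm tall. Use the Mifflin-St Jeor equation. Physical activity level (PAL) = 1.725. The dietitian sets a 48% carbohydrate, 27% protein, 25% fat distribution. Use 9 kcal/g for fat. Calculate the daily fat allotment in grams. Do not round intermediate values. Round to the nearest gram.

93 g/day

Mifflin-St Jeor (male): BMR = 10(106.5) + 6.25(198) − 5(73) + 5 = 1065 + 1237.5 − 365 + 5 = 1942.5 kcal/day.
TEE = 1942.5 × 1.725 = 3350.8125 kcal/day.
Fat energy = 25% × 3350.8125 = 837.7031 kcal.
Fat = 837.7031 ÷ 9 kcal/g = 93.0781 g.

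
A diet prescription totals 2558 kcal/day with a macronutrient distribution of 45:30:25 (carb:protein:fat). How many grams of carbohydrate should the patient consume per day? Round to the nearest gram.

Carbohydrate energy = 45% × 2558 = 1151.1 kcal.
At 4 kcal/g: 1151.1 ÷ 4 = 287.775 g.

288 g/day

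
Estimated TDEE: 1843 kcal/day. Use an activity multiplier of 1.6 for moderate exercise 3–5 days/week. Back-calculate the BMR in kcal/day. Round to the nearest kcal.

BMR = TEE ÷ activity factor = 1843 ÷ 1.6 = 1151.875 kcal/day.

1152 kcal/day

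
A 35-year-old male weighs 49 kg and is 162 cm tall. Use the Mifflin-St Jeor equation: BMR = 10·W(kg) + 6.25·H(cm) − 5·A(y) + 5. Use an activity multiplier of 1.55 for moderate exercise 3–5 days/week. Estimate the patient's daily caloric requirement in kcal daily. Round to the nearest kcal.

2065 kcal daily

Mifflin-St Jeor (male): BMR = 10(49) + 6.25(162) − 5(35) + 5 = 490 + 1012.5 − 175 + 5 = 1332.5 kcal/day.
TEE = BMR × activity factor = 1332.5 × 1.55 = 2065.375 kcal/day.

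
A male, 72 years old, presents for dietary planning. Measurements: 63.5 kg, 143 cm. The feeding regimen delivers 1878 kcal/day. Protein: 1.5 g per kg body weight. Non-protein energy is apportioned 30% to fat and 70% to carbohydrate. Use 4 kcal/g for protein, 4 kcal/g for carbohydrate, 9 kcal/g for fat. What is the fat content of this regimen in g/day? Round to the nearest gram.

Protein = 1.5 × 63.5 = 95.25 g → 95.25 × 4 = 381 kcal.
Non-protein calories = 1878 − 381 = 1497 kcal.
Fat: 30% × 1497 = 449.1 kcal; carbohydrate: 1047.9 kcal.
Fat: 449.1 kcal ÷ 9 kcal/g = 49.9 g.

50 g/day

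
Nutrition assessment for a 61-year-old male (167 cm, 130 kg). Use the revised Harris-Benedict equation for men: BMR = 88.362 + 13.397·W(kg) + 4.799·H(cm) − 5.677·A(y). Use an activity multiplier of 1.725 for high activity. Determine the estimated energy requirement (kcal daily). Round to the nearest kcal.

Harris-Benedict: BMR = 88.362 + 13.397(130) + 4.799(167) − 5.677(61) = 2285.108 kcal/day.
TEE = BMR × activity factor = 2285.108 × 1.725 = 3941.8113 kcal/day.

3942 kcal daily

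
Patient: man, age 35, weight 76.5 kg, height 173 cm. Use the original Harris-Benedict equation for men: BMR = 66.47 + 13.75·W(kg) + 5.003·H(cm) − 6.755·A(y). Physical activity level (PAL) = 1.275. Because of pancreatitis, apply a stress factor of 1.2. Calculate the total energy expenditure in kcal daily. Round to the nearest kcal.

Harris-Benedict: BMR = 66.47 + 13.75(76.5) + 5.003(173) − 6.755(35) = 1747.439 kcal/day.
TEE = BMR × activity factor = 1747.439 × 1.275 = 2227.9847 kcal/day.
Apply stress factor: 2227.9847 × 1.2 = 2673.5817 kcal/day.

2674 kcal daily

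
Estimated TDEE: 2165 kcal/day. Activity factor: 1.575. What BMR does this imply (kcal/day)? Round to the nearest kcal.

BMR = TEE ÷ activity factor = 2165 ÷ 1.575 = 1374.6032 kcal/day.

1375 kcal/day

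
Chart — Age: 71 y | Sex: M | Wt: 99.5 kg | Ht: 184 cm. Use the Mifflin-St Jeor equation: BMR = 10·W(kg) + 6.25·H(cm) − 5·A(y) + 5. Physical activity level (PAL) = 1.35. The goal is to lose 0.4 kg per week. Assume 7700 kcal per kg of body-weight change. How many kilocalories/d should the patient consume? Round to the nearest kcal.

1983 kilocalories/d

Mifflin-St Jeor (male): BMR = 10(99.5) + 6.25(184) − 5(71) + 5 = 995 + 1150 − 355 + 5 = 1795 kcal/day.
TEE = 1795 × 1.35 = 2423.25 kcal/day.
Required daily deficit = 0.4 × 7700 ÷ 7 = 440 kcal/day.
Target intake = 2423.25 − 440 = 1983.25 kcal/day.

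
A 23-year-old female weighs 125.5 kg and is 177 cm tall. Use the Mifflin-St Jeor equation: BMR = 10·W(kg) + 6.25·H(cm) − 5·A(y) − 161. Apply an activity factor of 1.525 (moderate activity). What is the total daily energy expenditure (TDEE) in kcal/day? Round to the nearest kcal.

Mifflin-St Jeor (female): BMR = 10(125.5) + 6.25(177) − 5(23) − 161 = 1255 + 1106.25 − 115 − 161 = 2085.25 kcal/day.
TEE = BMR × activity factor = 2085.25 × 1.525 = 3180.0063 kcal/day.

3180 kcal/day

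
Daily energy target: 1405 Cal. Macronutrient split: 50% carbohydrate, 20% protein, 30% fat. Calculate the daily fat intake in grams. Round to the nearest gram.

47 g/day

Fat energy = 30% × 1405 = 421.5 kcal.
At 9 kcal/g: 421.5 ÷ 9 = 46.8333 g.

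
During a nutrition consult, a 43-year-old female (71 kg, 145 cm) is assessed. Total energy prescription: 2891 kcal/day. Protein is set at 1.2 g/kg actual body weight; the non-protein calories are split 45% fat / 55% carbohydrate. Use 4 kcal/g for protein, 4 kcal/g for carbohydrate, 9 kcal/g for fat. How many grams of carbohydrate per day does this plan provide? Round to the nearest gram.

351 g/day

Protein = 1.2 × 71 = 85.2 g → 85.2 × 4 = 340.8 kcal.
Non-protein calories = 2891 − 340.8 = 2550.2 kcal.
Fat: 45% × 2550.2 = 1147.59 kcal; carbohydrate: 1402.61 kcal.
Carbohydrate: 1402.61 kcal ÷ 4 kcal/g = 350.6525 g.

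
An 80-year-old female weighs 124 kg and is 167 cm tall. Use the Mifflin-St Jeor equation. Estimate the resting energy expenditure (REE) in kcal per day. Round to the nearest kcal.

Mifflin-St Jeor (female): BMR = 10(124) + 6.25(167) − 5(80) − 161 = 1240 + 1043.75 − 400 − 161 = 1722.75 kcal/day.

1723 kcal per day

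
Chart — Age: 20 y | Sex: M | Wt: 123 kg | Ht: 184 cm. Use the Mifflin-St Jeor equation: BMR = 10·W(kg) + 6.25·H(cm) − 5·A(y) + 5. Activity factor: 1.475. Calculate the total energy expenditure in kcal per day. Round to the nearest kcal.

3370 kcal per day

Mifflin-St Jeor (male): BMR = 10(123) + 6.25(184) − 5(20) + 5 = 1230 + 1150 − 100 + 5 = 2285 kcal/day.
TEE = BMR × activity factor = 2285 × 1.475 = 3370.375 kcal/day.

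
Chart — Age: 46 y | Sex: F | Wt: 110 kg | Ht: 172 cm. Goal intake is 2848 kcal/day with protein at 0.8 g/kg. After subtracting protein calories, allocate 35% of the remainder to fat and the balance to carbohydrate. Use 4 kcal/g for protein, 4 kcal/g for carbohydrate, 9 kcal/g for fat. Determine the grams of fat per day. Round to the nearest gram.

Protein = 0.8 × 110 = 88 g → 88 × 4 = 352 kcal.
Non-protein calories = 2848 − 352 = 2496 kcal.
Fat: 35% × 2496 = 873.6 kcal; carbohydrate: 1622.4 kcal.
Fat: 873.6 kcal ÷ 9 kcal/g = 97.0667 g.

97 g/day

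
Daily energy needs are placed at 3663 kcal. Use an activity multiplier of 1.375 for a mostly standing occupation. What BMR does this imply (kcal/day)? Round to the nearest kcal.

BMR = TEE ÷ activity factor = 3663 ÷ 1.375 = 2664 kcal/day.

2664 kcal/day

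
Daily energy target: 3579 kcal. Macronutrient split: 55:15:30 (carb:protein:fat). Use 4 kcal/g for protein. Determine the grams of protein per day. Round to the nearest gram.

134 g/day

Protein energy = 15% × 3579 = 536.85 kcal.
At 4 kcal/g: 536.85 ÷ 4 = 134.2125 g.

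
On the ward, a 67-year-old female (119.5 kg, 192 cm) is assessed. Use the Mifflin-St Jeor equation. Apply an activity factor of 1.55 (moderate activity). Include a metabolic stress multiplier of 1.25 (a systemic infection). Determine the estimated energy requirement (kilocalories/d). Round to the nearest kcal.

Mifflin-St Jeor (female): BMR = 10(119.5) + 6.25(192) − 5(67) − 161 = 1195 + 1200 − 335 − 161 = 1899 kcal/day.
TEE = BMR × activity factor = 1899 × 1.55 = 2943.45 kcal/day.
Apply stress factor: 2943.45 × 1.25 = 3679.3125 kcal/day.

3679 kilocalories/d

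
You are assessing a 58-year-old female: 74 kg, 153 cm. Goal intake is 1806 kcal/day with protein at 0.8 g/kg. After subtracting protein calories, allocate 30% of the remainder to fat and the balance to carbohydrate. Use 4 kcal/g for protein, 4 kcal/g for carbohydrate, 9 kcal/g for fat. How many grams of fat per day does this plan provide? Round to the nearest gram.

52 g/day

Protein = 0.8 × 74 = 59.2 g → 59.2 × 4 = 236.8 kcal.
Non-protein calories = 1806 − 236.8 = 1569.2 kcal.
Fat: 30% × 1569.2 = 470.76 kcal; carbohydrate: 1098.44 kcal.
Fat: 470.76 kcal ÷ 9 kcal/g = 52.3067 g.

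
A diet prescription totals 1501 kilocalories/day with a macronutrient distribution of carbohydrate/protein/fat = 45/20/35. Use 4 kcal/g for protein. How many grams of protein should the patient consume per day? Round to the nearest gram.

Protein energy = 20% × 1501 = 300.2 kcal.
At 4 kcal/g: 300.2 ÷ 4 = 75.05 g.

75 g/day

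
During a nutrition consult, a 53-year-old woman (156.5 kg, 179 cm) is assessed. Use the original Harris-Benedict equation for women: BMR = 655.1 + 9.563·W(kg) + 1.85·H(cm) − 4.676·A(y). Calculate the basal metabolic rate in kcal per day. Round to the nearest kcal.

2235 kcal per day

Harris-Benedict: BMR = 655.1 + 9.563(156.5) + 1.85(179) − 4.676(53) = 2235.0315 kcal/day.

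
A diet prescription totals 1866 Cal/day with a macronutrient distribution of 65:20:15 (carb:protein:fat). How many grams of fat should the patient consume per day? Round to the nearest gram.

31 g/day

Fat energy = 15% × 1866 = 279.9 kcal.
At 9 kcal/g: 279.9 ÷ 9 = 31.1 g.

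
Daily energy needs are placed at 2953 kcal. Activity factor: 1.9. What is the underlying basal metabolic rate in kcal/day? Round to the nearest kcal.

BMR = TEE ÷ activity factor = 2953 ÷ 1.9 = 1554.2105 kcal/day.

1554 kcal/day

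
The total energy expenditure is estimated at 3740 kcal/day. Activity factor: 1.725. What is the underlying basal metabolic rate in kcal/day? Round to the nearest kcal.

2168 kcal/day

BMR = TEE ÷ activity factor = 3740 ÷ 1.725 = 2168.1159 kcal/day.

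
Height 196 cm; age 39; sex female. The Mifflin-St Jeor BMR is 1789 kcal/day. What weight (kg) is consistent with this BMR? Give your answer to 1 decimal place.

92.0 kg

1789 = 10·W + 6.25(196) − 5(39) − 161
10·W = 1789 − 869 = 920, so W = 92 kg.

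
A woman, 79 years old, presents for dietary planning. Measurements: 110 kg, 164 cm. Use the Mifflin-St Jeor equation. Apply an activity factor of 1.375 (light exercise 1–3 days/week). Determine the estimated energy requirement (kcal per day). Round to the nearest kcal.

Mifflin-St Jeor (female): BMR = 10(110) + 6.25(164) − 5(79) − 161 = 1100 + 1025 − 395 − 161 = 1569 kcal/day.
TEE = BMR × activity factor = 1569 × 1.375 = 2157.375 kcal/day.

2157 kcal per day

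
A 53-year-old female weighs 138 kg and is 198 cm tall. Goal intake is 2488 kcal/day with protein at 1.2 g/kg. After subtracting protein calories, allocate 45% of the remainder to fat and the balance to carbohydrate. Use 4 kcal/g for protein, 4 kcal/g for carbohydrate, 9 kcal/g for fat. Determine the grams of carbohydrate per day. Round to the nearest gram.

251 g/day

Protein = 1.2 × 138 = 165.6 g → 165.6 × 4 = 662.4 kcal.
Non-protein calories = 2488 − 662.4 = 1825.6 kcal.
Fat: 45% × 1825.6 = 821.52 kcal; carbohydrate: 1004.08 kcal.
Carbohydrate: 1004.08 kcal ÷ 4 kcal/g = 251.02 g.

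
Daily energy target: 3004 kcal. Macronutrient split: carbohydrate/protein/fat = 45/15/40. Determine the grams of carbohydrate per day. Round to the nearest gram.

Carbohydrate energy = 45% × 3004 = 1351.8 kcal.
At 4 kcal/g: 1351.8 ÷ 4 = 337.95 g.

338 g/day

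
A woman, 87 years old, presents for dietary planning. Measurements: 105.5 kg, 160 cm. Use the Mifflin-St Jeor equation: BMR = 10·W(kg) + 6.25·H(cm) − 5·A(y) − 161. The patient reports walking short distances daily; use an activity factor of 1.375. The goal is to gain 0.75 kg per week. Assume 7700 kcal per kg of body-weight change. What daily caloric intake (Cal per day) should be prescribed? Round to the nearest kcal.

Mifflin-St Jeor (female): BMR = 10(105.5) + 6.25(160) − 5(87) − 161 = 1055 + 1000 − 435 − 161 = 1459 kcal/day.
TEE = 1459 × 1.375 = 2006.125 kcal/day.
Required daily surplus = 0.75 × 7700 ÷ 7 = 825 kcal/day.
Target intake = 2006.125 + 825 = 2831.125 kcal/day.

2831 Cal per day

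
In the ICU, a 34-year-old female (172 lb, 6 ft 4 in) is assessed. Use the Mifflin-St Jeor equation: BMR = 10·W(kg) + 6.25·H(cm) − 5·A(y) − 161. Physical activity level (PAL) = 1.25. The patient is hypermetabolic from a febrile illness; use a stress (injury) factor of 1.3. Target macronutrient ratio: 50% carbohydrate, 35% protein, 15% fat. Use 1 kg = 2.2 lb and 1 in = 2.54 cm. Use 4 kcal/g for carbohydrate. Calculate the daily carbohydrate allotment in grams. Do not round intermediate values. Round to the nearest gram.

337 g/day

Convert to metric: weight = 172 ÷ 2.2 = 78.1818 kg; height = (6×12 + 4) × 2.54 = 76 × 2.54 = 193.04 cm.
Mifflin-St Jeor (female): BMR = 10(78.1818) + 6.25(193.04) − 5(34) − 161 = 781.8182 + 1206.5 − 170 − 161 = 1657.3182 kcal/day.
TEE = 1657.3182 × 1.25 = 2071.6477 kcal/day.
With stress factor 1.3: 2071.6477 × 1.3 = 2693.142 kcal/day.
Carbohydrate energy = 50% × 2693.142 = 1346.571 kcal.
Carbohydrate = 1346.571 ÷ 4 kcal/g = 336.6428 g.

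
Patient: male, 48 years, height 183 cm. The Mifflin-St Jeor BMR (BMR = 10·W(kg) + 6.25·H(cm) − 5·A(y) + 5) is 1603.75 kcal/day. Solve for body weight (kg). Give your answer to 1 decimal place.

1603.75 = 10·W + 6.25(183) − 5(48) + 5
10·W = 1603.75 − 908.75 = 695, so W = 69.5 kg.

69.5 kg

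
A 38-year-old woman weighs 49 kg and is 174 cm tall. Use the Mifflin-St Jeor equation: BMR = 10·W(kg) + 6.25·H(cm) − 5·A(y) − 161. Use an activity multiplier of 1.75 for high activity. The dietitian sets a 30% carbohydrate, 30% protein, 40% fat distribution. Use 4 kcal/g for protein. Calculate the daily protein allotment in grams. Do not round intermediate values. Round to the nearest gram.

161 g/day

Mifflin-St Jeor (female): BMR = 10(49) + 6.25(174) − 5(38) − 161 = 490 + 1087.5 − 190 − 161 = 1226.5 kcal/day.
TEE = 1226.5 × 1.75 = 2146.375 kcal/day.
Protein energy = 30% × 2146.375 = 643.9125 kcal.
Protein = 643.9125 ÷ 4 kcal/g = 160.9781 g.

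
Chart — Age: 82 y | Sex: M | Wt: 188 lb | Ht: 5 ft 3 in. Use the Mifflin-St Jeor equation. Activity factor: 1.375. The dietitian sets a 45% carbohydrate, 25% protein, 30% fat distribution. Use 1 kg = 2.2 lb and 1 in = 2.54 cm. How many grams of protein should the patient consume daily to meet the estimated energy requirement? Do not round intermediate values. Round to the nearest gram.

125 g/day

Convert to metric: weight = 188 ÷ 2.2 = 85.4545 kg; height = (5×12 + 3) × 2.54 = 63 × 2.54 = 160.02 cm.
Mifflin-St Jeor (male): BMR = 10(85.4545) + 6.25(160.02) − 5(82) + 5 = 854.5455 + 1000.125 − 410 + 5 = 1449.6705 kcal/day.
TEE = 1449.6705 × 1.375 = 1993.2969 kcal/day.
Protein energy = 25% × 1993.2969 = 498.3242 kcal.
Protein = 498.3242 ÷ 4 kcal/g = 124.5811 g.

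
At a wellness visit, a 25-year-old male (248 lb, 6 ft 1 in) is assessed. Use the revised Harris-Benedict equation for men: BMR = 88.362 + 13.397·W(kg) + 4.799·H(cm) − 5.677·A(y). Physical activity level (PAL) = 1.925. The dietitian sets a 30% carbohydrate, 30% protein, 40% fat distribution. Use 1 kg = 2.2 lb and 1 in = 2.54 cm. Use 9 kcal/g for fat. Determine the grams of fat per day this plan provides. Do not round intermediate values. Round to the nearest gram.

201 g/day

Convert to metric: weight = 248 ÷ 2.2 = 112.7273 kg; height = (6×12 + 1) × 2.54 = 73 × 2.54 = 185.42 cm.
Harris-Benedict: BMR = 88.362 + 13.397(112.7273) + 4.799(185.42) − 5.677(25) = 2346.4749 kcal/day.
TEE = 2346.4749 × 1.925 = 4516.9641 kcal/day.
Fat energy = 40% × 4516.9641 = 1806.7856 kcal.
Fat = 1806.7856 ÷ 9 kcal/g = 200.754 g.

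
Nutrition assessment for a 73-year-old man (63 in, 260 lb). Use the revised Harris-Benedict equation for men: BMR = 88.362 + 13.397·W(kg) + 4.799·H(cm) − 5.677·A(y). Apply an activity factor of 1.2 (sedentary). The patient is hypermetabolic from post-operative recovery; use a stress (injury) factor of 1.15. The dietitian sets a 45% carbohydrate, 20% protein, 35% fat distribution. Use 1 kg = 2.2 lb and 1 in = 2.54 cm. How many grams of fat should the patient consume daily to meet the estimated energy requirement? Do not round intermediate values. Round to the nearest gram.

109 g/day

Convert to metric: weight = 260 ÷ 2.2 = 118.1818 kg; height = 63 × 2.54 = 160.02 cm.
Harris-Benedict: BMR = 88.362 + 13.397(118.1818) + 4.799(160.02) − 5.677(73) = 2025.1588 kcal/day.
TEE = 2025.1588 × 1.2 = 2430.1906 kcal/day.
With stress factor 1.15: 2430.1906 × 1.15 = 2794.7191 kcal/day.
Fat energy = 35% × 2794.7191 = 978.1517 kcal.
Fat = 978.1517 ÷ 9 kcal/g = 108.6835 g.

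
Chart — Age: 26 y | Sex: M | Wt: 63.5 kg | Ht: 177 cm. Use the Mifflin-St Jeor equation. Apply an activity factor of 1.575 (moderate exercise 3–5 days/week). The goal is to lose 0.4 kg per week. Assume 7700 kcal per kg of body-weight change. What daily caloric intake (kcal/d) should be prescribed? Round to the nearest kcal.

Mifflin-St Jeor (male): BMR = 10(63.5) + 6.25(177) − 5(26) + 5 = 635 + 1106.25 − 130 + 5 = 1616.25 kcal/day.
TEE = 1616.25 × 1.575 = 2545.5938 kcal/day.
Required daily deficit = 0.4 × 7700 ÷ 7 = 440 kcal/day.
Target intake = 2545.5938 − 440 = 2105.5938 kcal/day.

2106 kcal/d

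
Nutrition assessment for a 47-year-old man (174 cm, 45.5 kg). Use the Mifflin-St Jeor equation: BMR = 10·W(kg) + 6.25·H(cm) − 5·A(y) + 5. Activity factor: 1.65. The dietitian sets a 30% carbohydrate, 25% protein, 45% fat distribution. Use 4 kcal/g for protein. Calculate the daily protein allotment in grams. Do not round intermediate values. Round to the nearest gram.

135 g/day

Mifflin-St Jeor (male): BMR = 10(45.5) + 6.25(174) − 5(47) + 5 = 455 + 1087.5 − 235 + 5 = 1312.5 kcal/day.
TEE = 1312.5 × 1.65 = 2165.625 kcal/day.
Protein energy = 25% × 2165.625 = 541.4063 kcal.
Protein = 541.4063 ÷ 4 kcal/g = 135.3516 g.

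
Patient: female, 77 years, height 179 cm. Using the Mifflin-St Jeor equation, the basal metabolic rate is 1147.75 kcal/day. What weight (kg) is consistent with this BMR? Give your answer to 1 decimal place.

1147.75 = 10·W + 6.25(179) − 5(77) − 161
10·W = 1147.75 − 572.75 = 575, so W = 57.5 kg.

57.5 kg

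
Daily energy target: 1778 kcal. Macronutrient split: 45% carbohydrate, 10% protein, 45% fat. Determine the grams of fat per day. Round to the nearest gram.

89 g/day

Fat energy = 45% × 1778 = 800.1 kcal.
At 9 kcal/g: 800.1 ÷ 9 = 88.9 g.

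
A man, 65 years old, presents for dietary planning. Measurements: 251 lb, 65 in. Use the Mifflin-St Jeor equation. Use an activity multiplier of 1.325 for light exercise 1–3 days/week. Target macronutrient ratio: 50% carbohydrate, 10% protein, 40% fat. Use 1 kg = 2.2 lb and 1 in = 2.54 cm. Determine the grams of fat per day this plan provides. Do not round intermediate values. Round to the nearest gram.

109 g/day

Convert to metric: weight = 251 ÷ 2.2 = 114.0909 kg; height = 65 × 2.54 = 165.1 cm.
Mifflin-St Jeor (male): BMR = 10(114.0909) + 6.25(165.1) − 5(65) + 5 = 1140.9091 + 1031.875 − 325 + 5 = 1852.7841 kcal/day.
TEE = 1852.7841 × 1.325 = 2454.9389 kcal/day.
Fat energy = 40% × 2454.9389 = 981.9756 kcal.
Fat = 981.9756 ÷ 9 kcal/g = 109.1084 g.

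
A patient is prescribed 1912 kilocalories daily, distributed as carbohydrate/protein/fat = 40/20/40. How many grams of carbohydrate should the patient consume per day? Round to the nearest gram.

Carbohydrate energy = 40% × 1912 = 764.8 kcal.
At 4 kcal/g: 764.8 ÷ 4 = 191.2 g.

191 g/day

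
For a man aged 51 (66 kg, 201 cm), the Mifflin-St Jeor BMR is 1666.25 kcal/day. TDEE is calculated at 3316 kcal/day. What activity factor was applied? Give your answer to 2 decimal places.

Activity factor = TEE ÷ BMR = 3316 ÷ 1666.25 = 1.99.

1.99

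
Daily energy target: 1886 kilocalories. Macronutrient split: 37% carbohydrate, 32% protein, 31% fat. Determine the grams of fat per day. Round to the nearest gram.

65 g/day

Fat energy = 31% × 1886 = 584.66 kcal.
At 9 kcal/g: 584.66 ÷ 9 = 64.9622 g.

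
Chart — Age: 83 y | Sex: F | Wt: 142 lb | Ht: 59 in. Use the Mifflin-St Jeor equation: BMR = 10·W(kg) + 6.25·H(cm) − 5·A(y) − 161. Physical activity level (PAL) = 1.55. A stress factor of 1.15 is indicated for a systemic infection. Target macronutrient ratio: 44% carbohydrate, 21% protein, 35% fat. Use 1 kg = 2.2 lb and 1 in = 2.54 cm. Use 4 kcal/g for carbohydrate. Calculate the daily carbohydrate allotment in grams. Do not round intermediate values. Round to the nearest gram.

197 g/day

Convert to metric: weight = 142 ÷ 2.2 = 64.5455 kg; height = 59 × 2.54 = 149.86 cm.
Mifflin-St Jeor (female): BMR = 10(64.5455) + 6.25(149.86) − 5(83) − 161 = 645.4545 + 936.625 − 415 − 161 = 1006.0795 kcal/day.
TEE = 1006.0795 × 1.55 = 1559.4233 kcal/day.
With stress factor 1.15: 1559.4233 × 1.15 = 1793.3368 kcal/day.
Carbohydrate energy = 44% × 1793.3368 = 789.0682 kcal.
Carbohydrate = 789.0682 ÷ 4 kcal/g = 197.267 g.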